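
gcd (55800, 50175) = 225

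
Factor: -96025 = -1 * 5^2 * 23^1 * 167^1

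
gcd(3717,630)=63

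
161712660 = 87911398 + 73801262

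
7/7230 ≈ 0.000968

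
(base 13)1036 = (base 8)4302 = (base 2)100011000010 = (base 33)21v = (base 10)2242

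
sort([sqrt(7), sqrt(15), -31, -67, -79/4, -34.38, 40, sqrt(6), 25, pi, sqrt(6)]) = [-67, -34.38, -31, -79/4, sqrt(6), sqrt(6), sqrt(7), pi, sqrt(15), 25, 40]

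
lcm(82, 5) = 410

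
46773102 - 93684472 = -46911370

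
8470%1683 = 55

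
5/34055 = 1/6811 ≈ 0.000147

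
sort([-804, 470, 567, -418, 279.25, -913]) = [-913, -804, -418, 279.25, 470, 567]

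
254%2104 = 254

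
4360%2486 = 1874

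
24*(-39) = -936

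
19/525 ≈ 0.0362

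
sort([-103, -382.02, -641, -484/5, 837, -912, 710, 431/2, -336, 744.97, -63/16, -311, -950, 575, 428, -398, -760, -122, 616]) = [-950, -912, -760, -641, -398, -382.02, -336, -311, -122, -103, -484/5, -63/16, 431/2, 428, 575, 616, 710, 744.97, 837]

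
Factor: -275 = -1*5^2*11^1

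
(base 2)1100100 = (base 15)6a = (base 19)55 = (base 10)100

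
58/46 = 1 + 6/23 ≈ 1.26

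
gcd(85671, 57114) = 28557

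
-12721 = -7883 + -4838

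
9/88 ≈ 0.102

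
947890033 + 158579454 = 1106469487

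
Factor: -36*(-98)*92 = 2^5*3^2*7^2*23^1 = 324576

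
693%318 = 57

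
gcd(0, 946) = 946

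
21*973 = 20433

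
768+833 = 1601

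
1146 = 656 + 490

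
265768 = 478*556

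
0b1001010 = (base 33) 28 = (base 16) 4a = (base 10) 74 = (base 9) 82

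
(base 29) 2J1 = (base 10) 2234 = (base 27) 31K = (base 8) 4272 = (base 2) 100010111010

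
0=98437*0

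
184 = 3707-3523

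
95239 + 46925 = 142164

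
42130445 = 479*87955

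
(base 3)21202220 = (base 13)276c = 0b1011000100011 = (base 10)5667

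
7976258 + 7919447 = 15895705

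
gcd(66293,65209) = 1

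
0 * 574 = 0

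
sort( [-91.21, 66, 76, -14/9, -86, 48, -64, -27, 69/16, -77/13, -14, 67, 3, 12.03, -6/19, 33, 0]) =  [-91.21, -86, -64, -27, -14, -77/13, -14/9, -6/19, 0, 3, 69/16, 12.03, 33, 48, 66, 67, 76]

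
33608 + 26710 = 60318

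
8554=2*4277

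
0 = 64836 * 0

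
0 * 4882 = 0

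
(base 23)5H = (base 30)4C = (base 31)48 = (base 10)132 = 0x84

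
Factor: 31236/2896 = 2^(-2)*3^1*19^1*137^1*181^(-1) = 7809/724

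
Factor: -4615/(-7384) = 2^(-3) * 5^1 = 5/8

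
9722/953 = 10 + 192/953 ≈ 10.20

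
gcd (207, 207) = 207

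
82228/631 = 130 + 198/631 ≈ 130.31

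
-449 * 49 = -22001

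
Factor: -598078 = -1*2^1*13^1*23003^1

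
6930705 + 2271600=9202305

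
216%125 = 91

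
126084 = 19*6636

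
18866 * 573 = 10810218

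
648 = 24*27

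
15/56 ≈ 0.268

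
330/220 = 1+1/2 = 1.50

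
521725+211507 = 733232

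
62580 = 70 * 894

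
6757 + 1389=8146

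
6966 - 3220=3746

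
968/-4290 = -44/195 ≈ -0.226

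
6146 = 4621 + 1525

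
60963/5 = 12192 + 3/5 = 12192.60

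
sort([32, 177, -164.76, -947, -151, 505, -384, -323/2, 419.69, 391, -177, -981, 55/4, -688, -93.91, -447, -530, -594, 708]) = [-981, -947, -688, -594, -530, -447, -384, -177, -164.76, -323/2, -151, -93.91, 55/4, 32, 177, 391, 419.69, 505, 708]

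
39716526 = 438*90677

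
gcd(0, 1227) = 1227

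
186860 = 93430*2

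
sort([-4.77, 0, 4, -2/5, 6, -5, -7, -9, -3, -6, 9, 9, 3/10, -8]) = [-9, -8, -7, -6, -5, -4.77, -3, -2/5, 0, 3/10, 4, 6, 9, 9]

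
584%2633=584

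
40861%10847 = 8320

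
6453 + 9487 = 15940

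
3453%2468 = 985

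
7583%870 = 623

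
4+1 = 5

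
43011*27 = 1161297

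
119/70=1 + 7/10=1.70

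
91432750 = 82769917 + 8662833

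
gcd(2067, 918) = 3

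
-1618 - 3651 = -5269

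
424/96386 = 212/48193≈0.00440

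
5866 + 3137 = 9003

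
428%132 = 32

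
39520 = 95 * 416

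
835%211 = 202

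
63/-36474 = -21/12158 ≈ -0.00173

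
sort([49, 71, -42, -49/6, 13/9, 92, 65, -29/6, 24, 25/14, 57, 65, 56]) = [-42, -49/6, -29/6, 13/9, 25/14, 24, 49, 56, 57, 65, 65, 71, 92]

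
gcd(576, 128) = 64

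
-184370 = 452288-636658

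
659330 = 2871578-2212248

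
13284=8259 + 5025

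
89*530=47170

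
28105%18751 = 9354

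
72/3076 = 18/769 ≈ 0.0234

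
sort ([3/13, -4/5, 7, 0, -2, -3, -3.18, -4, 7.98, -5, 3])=[-5, -4, -3.18, -3, -2, -4/5, 0, 3/13, 3, 7, 7.98]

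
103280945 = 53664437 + 49616508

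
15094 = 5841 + 9253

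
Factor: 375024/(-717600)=-1*2^(-1)*5^(-2)*23^(-1)*601^1=-601/1150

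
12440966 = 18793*662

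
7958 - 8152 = -194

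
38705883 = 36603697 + 2102186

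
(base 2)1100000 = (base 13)75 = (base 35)2q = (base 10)96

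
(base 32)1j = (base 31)1k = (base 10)51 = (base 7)102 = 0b110011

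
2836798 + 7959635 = 10796433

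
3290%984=338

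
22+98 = 120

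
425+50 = 475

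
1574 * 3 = 4722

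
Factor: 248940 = 2^2*3^3*5^1*461^1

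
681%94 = 23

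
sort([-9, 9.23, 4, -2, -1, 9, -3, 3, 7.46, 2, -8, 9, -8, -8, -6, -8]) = [-9, -8, -8, -8, -8, -6, -3, -2, -1, 2, 3, 4, 7.46, 9, 9, 9.23]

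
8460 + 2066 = 10526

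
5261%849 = 167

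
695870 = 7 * 99410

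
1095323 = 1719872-624549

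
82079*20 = 1641580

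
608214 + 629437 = 1237651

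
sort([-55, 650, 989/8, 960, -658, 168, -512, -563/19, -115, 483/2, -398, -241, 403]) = [-658, -512, -398, -241, -115, -55, -563/19, 989/8, 168, 483/2, 403, 650, 960]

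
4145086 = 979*4234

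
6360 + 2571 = 8931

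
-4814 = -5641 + 827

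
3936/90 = 43+11/15 ≈ 43.73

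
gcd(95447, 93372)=1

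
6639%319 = 259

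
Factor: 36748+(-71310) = -1*2^1*11^1*1571^1 = -34562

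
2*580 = 1160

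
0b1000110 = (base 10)70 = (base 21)37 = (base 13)55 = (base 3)2121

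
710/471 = 1 + 239/471≈1.51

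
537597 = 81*6637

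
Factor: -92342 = -1*2^1*46171^1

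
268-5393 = -5125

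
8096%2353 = 1037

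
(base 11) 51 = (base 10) 56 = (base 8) 70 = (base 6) 132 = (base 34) 1m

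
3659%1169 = 152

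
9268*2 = 18536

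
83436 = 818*102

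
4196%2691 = 1505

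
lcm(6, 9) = 18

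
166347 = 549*303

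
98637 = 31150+67487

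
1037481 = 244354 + 793127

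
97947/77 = 1272 + 3/77 ≈ 1272.04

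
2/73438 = 1/36719 ≈ 0.0000272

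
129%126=3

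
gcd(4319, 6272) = 7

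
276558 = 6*46093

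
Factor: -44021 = -1*44021^1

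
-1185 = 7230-8415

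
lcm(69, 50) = 3450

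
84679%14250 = 13429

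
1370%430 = 80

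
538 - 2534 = -1996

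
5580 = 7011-1431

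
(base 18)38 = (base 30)22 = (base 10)62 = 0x3e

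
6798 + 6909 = 13707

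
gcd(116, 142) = 2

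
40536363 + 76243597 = 116779960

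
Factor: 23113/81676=2^(-2) * 7^(-1) * 29^1 * 797^1 * 2917^(-1) 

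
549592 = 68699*8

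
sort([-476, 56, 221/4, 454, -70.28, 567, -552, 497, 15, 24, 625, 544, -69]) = [-552, -476, -70.28, -69, 15, 24, 221/4, 56, 454, 497, 544, 567, 625]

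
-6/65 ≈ -0.0923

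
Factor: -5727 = -1*3^1*23^1*83^1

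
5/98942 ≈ 0.0000505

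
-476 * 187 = -89012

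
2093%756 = 581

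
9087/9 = 1009 + 2/3 ≈ 1009.67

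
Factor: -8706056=-1*2^3*151^1*7207^1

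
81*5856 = 474336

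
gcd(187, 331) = 1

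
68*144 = 9792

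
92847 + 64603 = 157450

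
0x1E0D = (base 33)724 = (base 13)366A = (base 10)7693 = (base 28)9ML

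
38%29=9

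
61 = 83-22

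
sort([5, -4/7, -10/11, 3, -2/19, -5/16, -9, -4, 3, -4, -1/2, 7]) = [-9, -4, -4, -10/11, -4/7, -1/2, -5/16, -2/19, 3, 3, 5, 7]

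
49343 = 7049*7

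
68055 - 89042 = -20987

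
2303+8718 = 11021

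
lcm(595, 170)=1190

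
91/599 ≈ 0.152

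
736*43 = 31648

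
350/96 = 175/48 ≈ 3.65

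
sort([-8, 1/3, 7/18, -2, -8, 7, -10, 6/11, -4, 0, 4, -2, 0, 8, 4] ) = [-10, -8, -8, -4, -2, -2, 0, 0, 1/3, 7/18, 6/11, 4, 4, 7, 8] 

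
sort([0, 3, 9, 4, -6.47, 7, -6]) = [-6.47, -6, 0, 3, 4, 7, 9]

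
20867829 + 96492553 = 117360382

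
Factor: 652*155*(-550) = -1*2^3*5^3*11^1*31^1*163^1 = -55583000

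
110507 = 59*1873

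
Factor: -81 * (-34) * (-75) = -1 * 2^1 * 3^5 * 5^2 * 17^1 = -206550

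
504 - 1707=-1203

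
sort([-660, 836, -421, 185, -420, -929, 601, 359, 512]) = [-929, -660, -421, -420, 185, 359, 512, 601, 836]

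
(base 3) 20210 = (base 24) 7f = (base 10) 183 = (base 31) 5s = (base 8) 267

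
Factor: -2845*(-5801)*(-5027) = -1*5^1*11^1*457^1*569^1*5801^1 = -82964828815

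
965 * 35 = 33775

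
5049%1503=540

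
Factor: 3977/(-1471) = -1 * 41^1 * 97^1 * 1471^(-1)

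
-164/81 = -2 - 2/81 ≈ -2.02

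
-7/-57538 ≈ 0.000122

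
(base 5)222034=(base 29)96q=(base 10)7769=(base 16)1e59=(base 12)45b5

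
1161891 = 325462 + 836429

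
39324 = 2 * 19662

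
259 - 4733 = -4474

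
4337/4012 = 1 + 325/4012 ≈ 1.08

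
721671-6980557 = -6258886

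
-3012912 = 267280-3280192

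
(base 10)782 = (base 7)2165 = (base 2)1100001110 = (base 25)167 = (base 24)18e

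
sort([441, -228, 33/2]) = [-228, 33/2, 441]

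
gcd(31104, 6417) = 9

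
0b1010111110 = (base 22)19k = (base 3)222000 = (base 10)702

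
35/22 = 1 + 13/22 ≈ 1.59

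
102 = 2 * 51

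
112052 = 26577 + 85475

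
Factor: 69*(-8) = -1*2^3*3^1*23^1 = -552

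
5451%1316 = 187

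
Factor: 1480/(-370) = -1*2^2 = -4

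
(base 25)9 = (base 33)9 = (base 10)9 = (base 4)21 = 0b1001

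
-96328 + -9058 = -105386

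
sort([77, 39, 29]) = [29, 39, 77]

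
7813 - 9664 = -1851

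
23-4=19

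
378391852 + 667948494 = 1046340346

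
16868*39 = 657852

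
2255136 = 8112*278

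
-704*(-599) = 421696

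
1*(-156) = -156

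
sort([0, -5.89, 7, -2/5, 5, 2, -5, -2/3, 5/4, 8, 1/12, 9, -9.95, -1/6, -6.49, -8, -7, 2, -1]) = [-9.95, -8, -7, -6.49, -5.89, -5, -1, -2/3, -2/5, -1/6, 0, 1/12, 5/4, 2, 2, 5, 7, 8, 9]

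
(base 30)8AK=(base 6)54452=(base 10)7520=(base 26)B36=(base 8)16540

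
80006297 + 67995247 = 148001544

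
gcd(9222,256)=2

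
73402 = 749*98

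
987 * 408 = 402696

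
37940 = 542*70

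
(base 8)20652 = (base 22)hhg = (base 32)8da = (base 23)g6g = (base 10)8618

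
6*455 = 2730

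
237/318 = 79/106 ≈ 0.745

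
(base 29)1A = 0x27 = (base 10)39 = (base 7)54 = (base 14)2B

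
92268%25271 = 16455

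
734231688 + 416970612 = 1151202300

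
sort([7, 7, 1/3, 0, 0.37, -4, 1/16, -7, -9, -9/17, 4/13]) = [-9, -7, -4, -9/17, 0, 1/16, 4/13, 1/3, 0.37, 7, 7]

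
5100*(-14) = -71400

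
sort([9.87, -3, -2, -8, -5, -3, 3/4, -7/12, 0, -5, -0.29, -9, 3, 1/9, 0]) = [-9, -8, -5, -5, -3, -3, -2, -7/12, -0.29, 0, 0, 1/9, 3/4, 3, 9.87]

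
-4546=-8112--3566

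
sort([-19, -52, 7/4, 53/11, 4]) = [-52, -19, 7/4, 4, 53/11]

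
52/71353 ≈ 0.000729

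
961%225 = 61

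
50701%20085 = 10531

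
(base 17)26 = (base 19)22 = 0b101000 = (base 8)50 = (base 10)40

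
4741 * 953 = 4518173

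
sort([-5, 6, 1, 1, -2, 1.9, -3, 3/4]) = [-5, -3, -2, 3/4, 1, 1, 1.9, 6]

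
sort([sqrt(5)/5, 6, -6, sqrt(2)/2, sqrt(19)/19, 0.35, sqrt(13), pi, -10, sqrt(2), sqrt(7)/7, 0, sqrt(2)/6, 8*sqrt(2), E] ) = [-10, -6, 0, sqrt(19)/19, sqrt(2)/6, 0.35, sqrt(7)/7, sqrt(5)/5, sqrt(2)/2, sqrt(2), E, pi, sqrt(13), 6, 8*sqrt(2)] 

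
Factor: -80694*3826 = -1*2^2*3^2*1913^1*4483^1 = -308735244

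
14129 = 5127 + 9002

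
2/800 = 1/400 = 0.0025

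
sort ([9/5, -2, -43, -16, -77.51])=[-77.51, -43, -16, -2, 9/5]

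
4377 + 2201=6578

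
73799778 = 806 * 91563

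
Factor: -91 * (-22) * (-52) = -1 * 2^3 * 7^1 * 11^1 * 13^2 = -104104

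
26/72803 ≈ 0.000357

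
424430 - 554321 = -129891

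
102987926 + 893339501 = 996327427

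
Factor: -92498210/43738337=-1*2^1*5^1*7^1*67^(-1)*241^1*5483^1*652811^(-1)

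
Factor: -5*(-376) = 2^3*5^1*47^1 = 1880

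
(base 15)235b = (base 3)101022012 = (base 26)b2n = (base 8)16527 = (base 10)7511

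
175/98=25/14 ≈ 1.79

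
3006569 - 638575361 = -635568792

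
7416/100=74 + 4/25=74.16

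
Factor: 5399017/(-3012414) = -1 * 2^(-1) * 3^(-1) * 13^1 * 29^1 * 53^(-1) * 9473^(-1) * 14321^1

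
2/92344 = 1/46172 ≈ 0.0000217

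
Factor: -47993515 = -1 * 5^1 * 71^1 * 135193^1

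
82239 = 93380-11141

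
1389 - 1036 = 353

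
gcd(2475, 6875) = 275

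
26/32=13/16 ≈ 0.813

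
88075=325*271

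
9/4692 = 3/1564 ≈ 0.00192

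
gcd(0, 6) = 6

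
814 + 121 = 935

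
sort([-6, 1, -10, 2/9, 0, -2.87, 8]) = [-10, -6, -2.87, 0, 2/9, 1, 8]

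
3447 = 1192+2255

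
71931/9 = 7992 + 1/3 ≈ 7992.33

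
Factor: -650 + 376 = -1 * 2^1 * 137^1 = -274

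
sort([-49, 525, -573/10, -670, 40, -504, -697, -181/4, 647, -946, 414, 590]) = [-946, -697, -670, -504, -573/10, -49, -181/4, 40, 414, 525, 590, 647]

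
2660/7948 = 665/1987 ≈ 0.335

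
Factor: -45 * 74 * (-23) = 2^1 * 3^2 * 5^1 * 23^1 * 37^1 = 76590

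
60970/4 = 30485/2 = 15242.50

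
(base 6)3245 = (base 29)po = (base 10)749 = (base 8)1355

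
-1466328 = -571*2568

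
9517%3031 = 424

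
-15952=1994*(-8)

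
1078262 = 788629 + 289633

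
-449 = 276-725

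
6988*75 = 524100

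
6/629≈0.00954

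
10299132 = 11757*876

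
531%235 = 61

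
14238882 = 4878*2919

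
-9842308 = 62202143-72044451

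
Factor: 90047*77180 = 2^2*5^1*17^1*53^1*227^1*1699^1 = 6949827460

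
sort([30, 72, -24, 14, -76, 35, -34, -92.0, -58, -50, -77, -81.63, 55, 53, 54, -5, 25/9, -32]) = [-92.0, -81.63, -77, -76, -58, -50, -34, -32, -24, -5, 25/9, 14, 30, 35, 53, 54, 55, 72]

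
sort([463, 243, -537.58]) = [-537.58, 243, 463]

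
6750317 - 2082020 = 4668297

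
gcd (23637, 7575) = 3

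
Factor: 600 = 2^3*3^1*5^2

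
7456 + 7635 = 15091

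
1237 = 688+549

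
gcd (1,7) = 1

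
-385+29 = -356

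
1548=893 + 655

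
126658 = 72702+53956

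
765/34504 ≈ 0.0222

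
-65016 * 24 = -1560384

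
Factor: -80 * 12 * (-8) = 2^9 * 3^1 * 5^1 = 7680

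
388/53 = 7 + 17/53 ≈ 7.32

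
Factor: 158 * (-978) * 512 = -1 * 2^11 * 3^1 * 79^1 * 163^1 = -79116288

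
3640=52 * 70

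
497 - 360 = 137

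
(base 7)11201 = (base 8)5433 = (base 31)2tm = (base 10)2843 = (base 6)21055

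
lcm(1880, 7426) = 148520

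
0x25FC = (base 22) K20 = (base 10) 9724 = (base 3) 111100011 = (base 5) 302344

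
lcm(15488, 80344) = 1285504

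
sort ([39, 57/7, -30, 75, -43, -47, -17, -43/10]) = [-47, -43, -30, -17, -43/10, 57/7, 39, 75]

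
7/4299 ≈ 0.00163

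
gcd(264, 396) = 132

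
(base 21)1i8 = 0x33b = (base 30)rh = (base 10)827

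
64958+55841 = 120799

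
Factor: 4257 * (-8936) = -1 * 2^3 * 3^2 * 11^1 * 43^1 * 1117^1 = -38040552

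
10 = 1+9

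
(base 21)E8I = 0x18D8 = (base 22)D32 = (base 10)6360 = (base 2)1100011011000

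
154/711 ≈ 0.217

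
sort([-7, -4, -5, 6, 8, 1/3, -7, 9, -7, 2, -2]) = [-7, -7, -7, -5, -4, -2, 1/3, 2, 6, 8, 9]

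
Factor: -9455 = -1*5^1*31^1*61^1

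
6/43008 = 1/7168 ≈ 0.000140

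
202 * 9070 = 1832140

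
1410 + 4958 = 6368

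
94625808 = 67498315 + 27127493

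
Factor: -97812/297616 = -1*2^(-2)*3^2*13^1*89^(-1) = -117/356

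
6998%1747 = 10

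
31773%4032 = 3549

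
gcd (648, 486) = 162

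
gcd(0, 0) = 0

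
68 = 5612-5544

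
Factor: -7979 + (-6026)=-1 * 5^1 * 2801^1=-14005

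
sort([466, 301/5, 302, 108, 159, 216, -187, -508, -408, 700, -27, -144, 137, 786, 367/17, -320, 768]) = [-508, -408, -320, -187, -144, -27, 367/17, 301/5, 108, 137, 159, 216, 302, 466, 700, 768, 786]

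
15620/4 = 3905 = 3905.00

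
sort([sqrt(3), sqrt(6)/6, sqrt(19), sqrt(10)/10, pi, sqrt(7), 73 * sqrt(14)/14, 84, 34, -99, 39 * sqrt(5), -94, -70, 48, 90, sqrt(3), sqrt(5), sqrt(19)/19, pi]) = [-99, -94, -70, sqrt(19)/19, sqrt(10)/10, sqrt(6)/6, sqrt(3), sqrt(3), sqrt(5), sqrt(7), pi, pi, sqrt(19), 73 * sqrt(14)/14, 34, 48, 84, 39 * sqrt(5), 90]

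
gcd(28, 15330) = 14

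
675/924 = 225/308 ≈ 0.731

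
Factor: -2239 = -1*2239^1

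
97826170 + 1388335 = 99214505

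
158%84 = 74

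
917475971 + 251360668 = 1168836639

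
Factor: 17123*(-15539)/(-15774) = 2^(-1)*3^(-1)*11^(-1)*41^1*239^(-1)*379^1*17123^1 = 266074297/15774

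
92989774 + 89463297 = 182453071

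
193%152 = 41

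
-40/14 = -20/7 ≈ -2.86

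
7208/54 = 3604/27 ≈ 133.48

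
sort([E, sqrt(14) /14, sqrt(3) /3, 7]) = [sqrt(14) /14, sqrt(3) /3, E, 7]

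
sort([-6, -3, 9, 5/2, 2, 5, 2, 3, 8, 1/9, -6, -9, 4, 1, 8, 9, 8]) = [-9, -6, -6, -3, 1/9, 1, 2, 2, 5/2, 3, 4, 5, 8, 8, 8, 9, 9]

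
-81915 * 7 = -573405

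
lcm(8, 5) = 40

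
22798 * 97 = 2211406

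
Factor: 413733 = 3^1*137911^1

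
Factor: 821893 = 151^1 * 5443^1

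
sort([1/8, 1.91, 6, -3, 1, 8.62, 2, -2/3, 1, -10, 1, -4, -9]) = [-10, -9, -4, -3, -2/3, 1/8, 1, 1, 1, 1.91, 2, 6, 8.62]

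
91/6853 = 13/979 ≈ 0.0133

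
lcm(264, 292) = 19272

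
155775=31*5025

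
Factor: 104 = 2^3 * 13^1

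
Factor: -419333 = -1 * 107^1 * 3919^1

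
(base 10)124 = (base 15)84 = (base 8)174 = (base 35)3j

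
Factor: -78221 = -1 * 11^1 * 13^1 * 547^1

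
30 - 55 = -25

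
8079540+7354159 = 15433699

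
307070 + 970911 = 1277981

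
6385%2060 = 205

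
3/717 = 1/239 ≈ 0.00418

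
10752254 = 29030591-18278337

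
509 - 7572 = -7063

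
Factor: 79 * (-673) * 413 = -1 * 7^1 * 59^1 * 79^1 * 673^1 = -21957971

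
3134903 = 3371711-236808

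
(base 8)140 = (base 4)1200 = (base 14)6c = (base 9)116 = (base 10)96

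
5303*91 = 482573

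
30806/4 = 7701 + 1/2 = 7701.50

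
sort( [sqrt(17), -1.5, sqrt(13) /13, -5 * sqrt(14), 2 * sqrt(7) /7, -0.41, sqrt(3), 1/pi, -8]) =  [-5 * sqrt(14), -8, -1.5, -0.41, sqrt(13) /13, 1/pi, 2 * sqrt(7) /7, sqrt(3), sqrt(17)]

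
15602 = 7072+8530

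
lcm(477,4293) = 4293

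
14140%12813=1327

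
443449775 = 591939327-148489552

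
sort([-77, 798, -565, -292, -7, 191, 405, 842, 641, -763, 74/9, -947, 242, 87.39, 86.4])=[-947, -763, -565, -292, -77, -7, 74/9, 86.4, 87.39, 191, 242, 405, 641, 798, 842]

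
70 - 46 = 24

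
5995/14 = 428 + 3/14 ≈ 428.21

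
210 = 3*70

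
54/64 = 27/32 ≈ 0.844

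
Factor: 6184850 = 2^1*5^2*7^1*41^1*431^1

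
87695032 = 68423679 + 19271353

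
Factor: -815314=-1*2^1*407657^1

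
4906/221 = 22 + 44/221≈22.20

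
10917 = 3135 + 7782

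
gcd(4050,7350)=150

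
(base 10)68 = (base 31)26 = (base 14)4c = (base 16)44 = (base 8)104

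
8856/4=2214=2214.00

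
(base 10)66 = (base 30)26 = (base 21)33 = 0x42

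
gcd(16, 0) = 16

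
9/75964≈0.000118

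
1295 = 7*185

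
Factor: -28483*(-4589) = 7^1*13^2*313^1*353^1 = 130708487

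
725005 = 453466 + 271539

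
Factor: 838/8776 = 2^(-2)*419^1*1097^(-1) = 419/4388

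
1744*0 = 0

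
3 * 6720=20160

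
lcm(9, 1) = 9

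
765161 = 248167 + 516994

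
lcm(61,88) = 5368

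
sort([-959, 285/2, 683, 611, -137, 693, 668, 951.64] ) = [-959, -137, 285/2, 611, 668, 683, 693, 951.64] 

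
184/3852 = 46/963 ≈ 0.0478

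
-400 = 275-675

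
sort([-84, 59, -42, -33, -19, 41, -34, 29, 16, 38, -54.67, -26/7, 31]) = [-84, -54.67, -42, -34, -33, -19, -26/7, 16, 29, 31, 38, 41, 59]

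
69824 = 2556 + 67268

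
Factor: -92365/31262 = -1 * 2^(-1) * 5^1 * 11^(-1) * 13^1 = -65/22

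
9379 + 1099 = 10478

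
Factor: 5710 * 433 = 2^1 * 5^1 * 433^1 * 571^1 = 2472430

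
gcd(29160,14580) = 14580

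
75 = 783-708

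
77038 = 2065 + 74973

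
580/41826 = 290/20913 ≈ 0.0139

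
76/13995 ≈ 0.00543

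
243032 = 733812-490780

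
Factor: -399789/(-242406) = 2^(-1) * 13^1 * 17^1 * 67^(-1) = 221/134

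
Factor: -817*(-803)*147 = 3^1*7^2*11^1*19^1*43^1*73^1 = 96439497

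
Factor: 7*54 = 2^1*3^3*7^1 = 378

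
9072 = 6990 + 2082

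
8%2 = 0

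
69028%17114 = 572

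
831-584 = 247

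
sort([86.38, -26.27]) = [-26.27, 86.38]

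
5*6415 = 32075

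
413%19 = 14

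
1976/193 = 10 + 46/193 ≈ 10.24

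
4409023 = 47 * 93809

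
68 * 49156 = 3342608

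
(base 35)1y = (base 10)69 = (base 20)39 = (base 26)2h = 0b1000101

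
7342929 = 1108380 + 6234549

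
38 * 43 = 1634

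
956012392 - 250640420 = 705371972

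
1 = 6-5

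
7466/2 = 3733 = 3733.00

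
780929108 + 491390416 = 1272319524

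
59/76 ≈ 0.776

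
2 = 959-957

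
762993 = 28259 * 27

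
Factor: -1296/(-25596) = 2^2*79^(-1) = 4/79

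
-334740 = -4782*70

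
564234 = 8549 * 66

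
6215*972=6040980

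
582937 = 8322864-7739927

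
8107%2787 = 2533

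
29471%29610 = 29471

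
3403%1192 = 1019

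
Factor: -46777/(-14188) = 2^(-2)*29^1*1613^1*3547^(-1)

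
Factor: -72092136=-1*2^3*3^1*89^1*33751^1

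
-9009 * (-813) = 7324317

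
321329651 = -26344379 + 347674030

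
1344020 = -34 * (-39530)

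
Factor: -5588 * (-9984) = 2^10 * 3^1 * 11^1 * 13^1 * 127^1 = 55790592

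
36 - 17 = 19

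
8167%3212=1743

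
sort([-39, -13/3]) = [-39, -13/3]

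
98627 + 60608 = 159235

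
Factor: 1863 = 3^4*23^1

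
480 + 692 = 1172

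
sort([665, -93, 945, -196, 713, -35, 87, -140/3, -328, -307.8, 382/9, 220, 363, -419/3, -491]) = [-491, -328, -307.8, -196, -419/3, -93, -140/3, -35, 382/9, 87, 220, 363, 665, 713, 945]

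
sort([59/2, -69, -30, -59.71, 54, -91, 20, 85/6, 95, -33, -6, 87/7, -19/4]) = [-91, -69, -59.71, -33, -30, -6, -19/4, 87/7, 85/6, 20, 59/2, 54, 95]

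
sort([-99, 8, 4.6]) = [-99, 4.6, 8]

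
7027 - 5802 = 1225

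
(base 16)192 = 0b110010010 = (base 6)1510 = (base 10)402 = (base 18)146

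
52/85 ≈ 0.612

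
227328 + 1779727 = 2007055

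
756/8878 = 378/4439 ≈ 0.0852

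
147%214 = 147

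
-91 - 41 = -132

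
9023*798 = 7200354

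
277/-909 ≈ -0.305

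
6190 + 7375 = 13565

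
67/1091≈0.0614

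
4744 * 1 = 4744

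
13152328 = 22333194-9180866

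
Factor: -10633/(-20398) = 2^(-1)*7^2*47^(-1) = 49/94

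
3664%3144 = 520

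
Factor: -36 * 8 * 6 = -1 * 2^6 * 3^3 = -1728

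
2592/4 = 648 = 648.00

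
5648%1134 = 1112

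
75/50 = 1+1/2 = 1.50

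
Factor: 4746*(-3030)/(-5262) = 2^1*3^1*5^1*7^1*101^1*113^1*877^(-1) = 2396730/877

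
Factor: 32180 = 2^2 * 5^1 * 1609^1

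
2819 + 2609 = 5428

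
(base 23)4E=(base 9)127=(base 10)106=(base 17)64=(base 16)6A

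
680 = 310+370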